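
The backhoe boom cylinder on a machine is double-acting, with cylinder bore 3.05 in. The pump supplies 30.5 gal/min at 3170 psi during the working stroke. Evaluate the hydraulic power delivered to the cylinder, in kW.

Hydraulic power = P × Q

W ≈ 42.1 kW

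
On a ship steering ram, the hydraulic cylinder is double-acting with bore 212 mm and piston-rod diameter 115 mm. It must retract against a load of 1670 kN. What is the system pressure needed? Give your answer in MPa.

Rod-side annular area A_ann = π/4 × (212² − 115²) = 24910 mm^2
Retraction: pressure acts on the annular area.
P = F / A = 1670 kN / A

P ≈ 67.0 MPa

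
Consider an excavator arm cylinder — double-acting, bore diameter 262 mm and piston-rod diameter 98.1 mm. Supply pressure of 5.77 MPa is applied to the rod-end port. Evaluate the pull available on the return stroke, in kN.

Rod-side annular area A_ann = π/4 × (262² − 98.1²) = 46350 mm^2
On retraction the pressure acts on the annular area (bore minus rod).
F = P × A_ann

F ≈ 267 kN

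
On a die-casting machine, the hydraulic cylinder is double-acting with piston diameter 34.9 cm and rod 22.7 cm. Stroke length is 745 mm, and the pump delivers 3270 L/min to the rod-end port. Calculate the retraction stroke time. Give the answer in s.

t ≈ 0.754 s

Rod-side annular area A_ann = π/4 × (34.9² − 22.7²) = 551.9 cm^2
Swept volume V = A × L; t = V / Q = A·L / Q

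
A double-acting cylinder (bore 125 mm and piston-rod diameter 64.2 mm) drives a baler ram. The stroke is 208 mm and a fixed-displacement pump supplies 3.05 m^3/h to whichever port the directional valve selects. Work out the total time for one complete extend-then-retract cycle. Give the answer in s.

Cap-side area A_cap = π/4 × (125 mm)² = 12270 mm^2
Rod-side annular area A_ann = π/4 × (125² − 64.2²) = 9035 mm^2
t_ext = A_cap·L/Q = 3.013 s
t_ret = A_ann·L/Q = 2.218 s
t_cycle = t_ext + t_ret

t ≈ 5.23 s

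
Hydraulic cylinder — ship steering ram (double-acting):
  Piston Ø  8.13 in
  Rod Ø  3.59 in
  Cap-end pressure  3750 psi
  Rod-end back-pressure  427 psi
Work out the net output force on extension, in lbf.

Cap-side area A_cap = π/4 × (8.13 in)² = 51.91 in^2
Rod-side annular area A_ann = π/4 × (8.13² − 3.59²) = 41.79 in^2
Net thrust = P_cap·A_cap − P_rod·A_ann = 1.947e5 lbf − 17840 lbf

F ≈ 1.77e5 lbf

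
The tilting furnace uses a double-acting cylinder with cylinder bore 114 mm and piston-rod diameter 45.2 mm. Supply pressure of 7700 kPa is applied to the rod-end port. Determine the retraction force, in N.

Rod-side annular area A_ann = π/4 × (114² − 45.2²) = 8602 mm^2
On retraction the pressure acts on the annular area (bore minus rod).
F = P × A_ann

F ≈ 66200 N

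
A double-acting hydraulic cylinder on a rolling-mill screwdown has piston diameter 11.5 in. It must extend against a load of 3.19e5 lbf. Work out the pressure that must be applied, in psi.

P ≈ 3070 psi

Cap-side area A_cap = π/4 × (11.5 in)² = 103.9 in^2
P = F / A = 3.19e5 lbf / A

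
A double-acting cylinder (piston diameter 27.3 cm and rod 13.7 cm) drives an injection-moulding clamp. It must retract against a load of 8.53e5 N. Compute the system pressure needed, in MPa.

Rod-side annular area A_ann = π/4 × (27.3² − 13.7²) = 437.9 cm^2
Retraction: pressure acts on the annular area.
P = F / A = 8.53e5 N / A

P ≈ 19.5 MPa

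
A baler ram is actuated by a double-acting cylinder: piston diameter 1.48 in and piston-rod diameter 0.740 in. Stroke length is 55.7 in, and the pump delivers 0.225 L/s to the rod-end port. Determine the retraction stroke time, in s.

Rod-side annular area A_ann = π/4 × (1.48² − 0.740²) = 1.290 in^2
Swept volume V = A × L; t = V / Q = A·L / Q

t ≈ 5.23 s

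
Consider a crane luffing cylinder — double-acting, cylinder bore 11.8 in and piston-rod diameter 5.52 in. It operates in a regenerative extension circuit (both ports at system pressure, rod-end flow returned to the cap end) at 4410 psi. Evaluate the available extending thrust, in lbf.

F ≈ 1.06e5 lbf

With equal pressure on both faces, forces on the annular region cancel; the net push is pressure × rod cross-section.
Rod cross-section A_rod = π/4 × (5.52 in)² = 23.93 in^2
F = P × A_rod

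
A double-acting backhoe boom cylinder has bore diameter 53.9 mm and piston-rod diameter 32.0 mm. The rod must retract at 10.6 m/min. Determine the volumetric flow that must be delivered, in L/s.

Rod-side annular area A_ann = π/4 × (53.9² − 32.0²) = 1477 mm^2
Q = A × v

Q ≈ 0.261 L/s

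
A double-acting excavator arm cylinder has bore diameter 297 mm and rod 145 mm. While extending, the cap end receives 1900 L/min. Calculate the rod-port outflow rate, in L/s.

Cap-side area A_cap = π/4 × (297 mm)² = 69280 mm^2
Rod-side annular area A_ann = π/4 × (297² − 145²) = 52770 mm^2
Piston speed v = Q_in/A_cap; rod-end outflow Q_out = v × A_ann = Q_in × A_ann/A_cap.

Q_out ≈ 24.1 L/s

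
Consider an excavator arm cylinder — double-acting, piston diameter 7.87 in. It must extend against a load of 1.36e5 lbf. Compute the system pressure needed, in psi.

P ≈ 2800 psi

Cap-side area A_cap = π/4 × (7.87 in)² = 48.65 in^2
P = F / A = 1.36e5 lbf / A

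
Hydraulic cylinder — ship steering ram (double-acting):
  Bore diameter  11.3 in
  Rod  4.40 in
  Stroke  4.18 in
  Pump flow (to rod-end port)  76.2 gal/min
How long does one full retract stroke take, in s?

t ≈ 1.21 s

Rod-side annular area A_ann = π/4 × (11.3² − 4.40²) = 85.08 in^2
Swept volume V = A × L; t = V / Q = A·L / Q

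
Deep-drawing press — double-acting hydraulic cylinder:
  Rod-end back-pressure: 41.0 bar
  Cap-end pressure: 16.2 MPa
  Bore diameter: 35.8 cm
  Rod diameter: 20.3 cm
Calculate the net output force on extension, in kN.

F ≈ 1350 kN

Cap-side area A_cap = π/4 × (35.8 cm)² = 1007 cm^2
Rod-side annular area A_ann = π/4 × (35.8² − 20.3²) = 682.9 cm^2
Net thrust = P_cap·A_cap − P_rod·A_ann = 1631 kN − 280.0 kN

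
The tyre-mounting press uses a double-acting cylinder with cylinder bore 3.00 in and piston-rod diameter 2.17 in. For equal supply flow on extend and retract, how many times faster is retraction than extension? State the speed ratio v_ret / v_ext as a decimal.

v_ret/v_ext ≈ 2.10

Cap-side area A_cap = π/4 × (3.00 in)² = 7.069 in^2
Rod-side annular area A_ann = π/4 × (3.00² − 2.17²) = 3.370 in^2
For equal Q, v ∝ 1/A, so v_ret/v_ext = A_cap/A_ann.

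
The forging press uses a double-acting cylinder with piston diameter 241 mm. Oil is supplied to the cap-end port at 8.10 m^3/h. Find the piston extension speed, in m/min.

v ≈ 2.96 m/min

Cap-side area A_cap = π/4 × (241 mm)² = 45620 mm^2
v = Q / A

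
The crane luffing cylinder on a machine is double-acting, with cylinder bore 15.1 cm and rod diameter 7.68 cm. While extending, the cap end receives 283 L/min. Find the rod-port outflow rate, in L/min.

Cap-side area A_cap = π/4 × (15.1 cm)² = 179.1 cm^2
Rod-side annular area A_ann = π/4 × (15.1² − 7.68²) = 132.8 cm^2
Piston speed v = Q_in/A_cap; rod-end outflow Q_out = v × A_ann = Q_in × A_ann/A_cap.

Q_out ≈ 210 L/min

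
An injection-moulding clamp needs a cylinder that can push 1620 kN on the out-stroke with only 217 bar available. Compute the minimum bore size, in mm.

Extension force acts on the full piston face: F = P × (π/4)D².
D = √(4F / (πP)) = √(4 × 1620 kN / (π × 217 bar))

D ≈ 308 mm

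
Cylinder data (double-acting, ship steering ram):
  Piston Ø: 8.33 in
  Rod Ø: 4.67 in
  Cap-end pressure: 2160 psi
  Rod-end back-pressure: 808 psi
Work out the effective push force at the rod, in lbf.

F ≈ 87500 lbf

Cap-side area A_cap = π/4 × (8.33 in)² = 54.50 in^2
Rod-side annular area A_ann = π/4 × (8.33² − 4.67²) = 37.37 in^2
Net thrust = P_cap·A_cap − P_rod·A_ann = 1.177e5 lbf − 30190 lbf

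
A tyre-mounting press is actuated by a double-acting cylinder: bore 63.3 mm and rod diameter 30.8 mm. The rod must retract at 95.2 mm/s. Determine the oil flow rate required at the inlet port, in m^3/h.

Rod-side annular area A_ann = π/4 × (63.3² − 30.8²) = 2402 mm^2
Q = A × v

Q ≈ 0.823 m^3/h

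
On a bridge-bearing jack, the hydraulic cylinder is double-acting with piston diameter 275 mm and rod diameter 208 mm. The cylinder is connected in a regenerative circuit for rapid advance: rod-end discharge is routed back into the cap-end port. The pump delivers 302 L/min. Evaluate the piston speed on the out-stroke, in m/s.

v ≈ 0.148 m/s

In regeneration the rod-end outflow joins the pump flow into the cap end, so the net volume the pump must supply per unit advance equals the rod cross-section area.
Rod cross-section A_rod = π/4 × (208 mm)² = 33980 mm^2
v = Q_pump / A_rod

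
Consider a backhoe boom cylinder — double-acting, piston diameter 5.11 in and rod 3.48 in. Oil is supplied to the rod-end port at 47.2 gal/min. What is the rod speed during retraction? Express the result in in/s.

Rod-side annular area A_ann = π/4 × (5.11² − 3.48²) = 11.00 in^2
Flow into the rod-end port fills the annular volume.
v = Q / A

v ≈ 16.5 in/s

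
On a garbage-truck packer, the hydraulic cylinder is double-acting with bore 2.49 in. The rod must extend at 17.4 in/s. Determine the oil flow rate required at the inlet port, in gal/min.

Cap-side area A_cap = π/4 × (2.49 in)² = 4.870 in^2
Q = A × v

Q ≈ 22.0 gal/min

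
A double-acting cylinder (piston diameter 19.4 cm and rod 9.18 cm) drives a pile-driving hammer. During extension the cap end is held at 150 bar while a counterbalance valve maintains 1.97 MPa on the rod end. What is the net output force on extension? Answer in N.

Cap-side area A_cap = π/4 × (19.4 cm)² = 295.6 cm^2
Rod-side annular area A_ann = π/4 × (19.4² − 9.18²) = 229.4 cm^2
Net thrust = P_cap·A_cap − P_rod·A_ann = 4.434e5 N − 45190 N

F ≈ 3.98e5 N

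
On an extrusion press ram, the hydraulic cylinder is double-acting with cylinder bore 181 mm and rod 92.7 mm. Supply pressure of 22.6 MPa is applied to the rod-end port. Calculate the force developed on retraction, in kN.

F ≈ 429 kN

Rod-side annular area A_ann = π/4 × (181² − 92.7²) = 18980 mm^2
On retraction the pressure acts on the annular area (bore minus rod).
F = P × A_ann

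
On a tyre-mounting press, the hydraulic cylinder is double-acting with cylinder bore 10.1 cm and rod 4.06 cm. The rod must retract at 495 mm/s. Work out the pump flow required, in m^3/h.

Q ≈ 12.0 m^3/h

Rod-side annular area A_ann = π/4 × (10.1² − 4.06²) = 67.17 cm^2
Q = A × v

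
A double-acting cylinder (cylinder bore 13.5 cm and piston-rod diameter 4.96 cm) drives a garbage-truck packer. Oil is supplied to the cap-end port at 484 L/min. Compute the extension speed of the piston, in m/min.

v ≈ 33.8 m/min

Cap-side area A_cap = π/4 × (13.5 cm)² = 143.1 cm^2
v = Q / A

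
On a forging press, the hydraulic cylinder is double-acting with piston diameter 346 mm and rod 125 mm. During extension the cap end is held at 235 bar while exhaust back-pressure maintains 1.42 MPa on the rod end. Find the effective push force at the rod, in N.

Cap-side area A_cap = π/4 × (346 mm)² = 94020 mm^2
Rod-side annular area A_ann = π/4 × (346² − 125²) = 81750 mm^2
Net thrust = P_cap·A_cap − P_rod·A_ann = 2.210e6 N − 1.161e5 N

F ≈ 2.09e6 N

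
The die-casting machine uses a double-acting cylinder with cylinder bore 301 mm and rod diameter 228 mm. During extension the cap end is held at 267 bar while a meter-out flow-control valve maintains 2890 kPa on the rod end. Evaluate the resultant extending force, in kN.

Cap-side area A_cap = π/4 × (301 mm)² = 71160 mm^2
Rod-side annular area A_ann = π/4 × (301² − 228²) = 30330 mm^2
Net thrust = P_cap·A_cap − P_rod·A_ann = 1900 kN − 87.65 kN

F ≈ 1810 kN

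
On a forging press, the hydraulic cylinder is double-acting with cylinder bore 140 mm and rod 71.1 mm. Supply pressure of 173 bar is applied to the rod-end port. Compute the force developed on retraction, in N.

Rod-side annular area A_ann = π/4 × (140² − 71.1²) = 11420 mm^2
On retraction the pressure acts on the annular area (bore minus rod).
F = P × A_ann

F ≈ 1.98e5 N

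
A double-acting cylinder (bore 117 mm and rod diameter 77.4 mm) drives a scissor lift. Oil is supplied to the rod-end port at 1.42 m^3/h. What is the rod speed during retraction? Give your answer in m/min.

v ≈ 3.91 m/min

Rod-side annular area A_ann = π/4 × (117² − 77.4²) = 6046 mm^2
Flow into the rod-end port fills the annular volume.
v = Q / A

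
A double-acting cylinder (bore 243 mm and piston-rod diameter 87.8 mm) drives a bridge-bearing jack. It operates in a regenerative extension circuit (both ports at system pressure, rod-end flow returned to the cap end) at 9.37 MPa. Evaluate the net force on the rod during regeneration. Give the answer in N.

F ≈ 56700 N

With equal pressure on both faces, forces on the annular region cancel; the net push is pressure × rod cross-section.
Rod cross-section A_rod = π/4 × (87.8 mm)² = 6055 mm^2
F = P × A_rod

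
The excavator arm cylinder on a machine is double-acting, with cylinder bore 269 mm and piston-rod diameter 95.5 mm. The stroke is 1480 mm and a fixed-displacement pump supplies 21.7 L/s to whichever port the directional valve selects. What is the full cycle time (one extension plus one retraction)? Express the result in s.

t ≈ 7.26 s

Cap-side area A_cap = π/4 × (269 mm)² = 56830 mm^2
Rod-side annular area A_ann = π/4 × (269² − 95.5²) = 49670 mm^2
t_ext = A_cap·L/Q = 3.876 s
t_ret = A_ann·L/Q = 3.388 s
t_cycle = t_ext + t_ret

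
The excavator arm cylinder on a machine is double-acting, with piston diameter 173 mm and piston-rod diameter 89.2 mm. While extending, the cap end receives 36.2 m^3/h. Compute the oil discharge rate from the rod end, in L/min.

Q_out ≈ 443 L/min

Cap-side area A_cap = π/4 × (173 mm)² = 23510 mm^2
Rod-side annular area A_ann = π/4 × (173² − 89.2²) = 17260 mm^2
Piston speed v = Q_in/A_cap; rod-end outflow Q_out = v × A_ann = Q_in × A_ann/A_cap.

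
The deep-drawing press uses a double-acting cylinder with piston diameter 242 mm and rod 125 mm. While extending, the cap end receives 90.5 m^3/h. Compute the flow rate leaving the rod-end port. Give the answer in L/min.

Cap-side area A_cap = π/4 × (242 mm)² = 46000 mm^2
Rod-side annular area A_ann = π/4 × (242² − 125²) = 33720 mm^2
Piston speed v = Q_in/A_cap; rod-end outflow Q_out = v × A_ann = Q_in × A_ann/A_cap.

Q_out ≈ 1110 L/min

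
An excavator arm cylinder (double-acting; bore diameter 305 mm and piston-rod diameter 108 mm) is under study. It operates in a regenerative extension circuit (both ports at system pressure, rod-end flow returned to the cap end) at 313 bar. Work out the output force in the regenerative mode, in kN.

With equal pressure on both faces, forces on the annular region cancel; the net push is pressure × rod cross-section.
Rod cross-section A_rod = π/4 × (108 mm)² = 9161 mm^2
F = P × A_rod

F ≈ 287 kN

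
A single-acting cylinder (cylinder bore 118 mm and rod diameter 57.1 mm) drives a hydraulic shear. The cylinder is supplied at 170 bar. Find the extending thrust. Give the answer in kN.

Cap-side area A_cap = π/4 × (118 mm)² = 10940 mm^2
F = P × A_cap = 170 bar × A_cap

F ≈ 186 kN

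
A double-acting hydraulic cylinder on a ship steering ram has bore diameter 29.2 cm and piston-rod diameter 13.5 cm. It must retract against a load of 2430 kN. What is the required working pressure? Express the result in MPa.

P ≈ 46.2 MPa

Rod-side annular area A_ann = π/4 × (29.2² − 13.5²) = 526.5 cm^2
Retraction: pressure acts on the annular area.
P = F / A = 2430 kN / A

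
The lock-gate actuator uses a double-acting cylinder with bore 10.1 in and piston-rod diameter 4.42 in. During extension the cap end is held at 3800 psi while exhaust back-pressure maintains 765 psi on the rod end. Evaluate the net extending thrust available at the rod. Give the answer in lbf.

Cap-side area A_cap = π/4 × (10.1 in)² = 80.12 in^2
Rod-side annular area A_ann = π/4 × (10.1² − 4.42²) = 64.77 in^2
Net thrust = P_cap·A_cap − P_rod·A_ann = 3.045e5 lbf − 49550 lbf

F ≈ 2.55e5 lbf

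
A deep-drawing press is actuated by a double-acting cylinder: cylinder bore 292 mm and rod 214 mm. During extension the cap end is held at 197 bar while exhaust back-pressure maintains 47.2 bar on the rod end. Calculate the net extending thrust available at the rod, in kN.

Cap-side area A_cap = π/4 × (292 mm)² = 66970 mm^2
Rod-side annular area A_ann = π/4 × (292² − 214²) = 31000 mm^2
Net thrust = P_cap·A_cap − P_rod·A_ann = 1319 kN − 146.3 kN

F ≈ 1170 kN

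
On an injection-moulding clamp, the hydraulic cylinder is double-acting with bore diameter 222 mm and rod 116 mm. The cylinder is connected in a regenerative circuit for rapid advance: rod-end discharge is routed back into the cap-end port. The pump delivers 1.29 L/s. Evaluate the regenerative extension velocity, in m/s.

v ≈ 0.122 m/s

In regeneration the rod-end outflow joins the pump flow into the cap end, so the net volume the pump must supply per unit advance equals the rod cross-section area.
Rod cross-section A_rod = π/4 × (116 mm)² = 10570 mm^2
v = Q_pump / A_rod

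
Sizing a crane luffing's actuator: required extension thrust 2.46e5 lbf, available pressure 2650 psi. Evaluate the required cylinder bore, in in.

D ≈ 10.9 in

Extension force acts on the full piston face: F = P × (π/4)D².
D = √(4F / (πP)) = √(4 × 2.46e5 lbf / (π × 2650 psi))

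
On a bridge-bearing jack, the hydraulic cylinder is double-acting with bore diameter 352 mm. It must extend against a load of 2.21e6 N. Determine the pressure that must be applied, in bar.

Cap-side area A_cap = π/4 × (352 mm)² = 97310 mm^2
P = F / A = 2.21e6 N / A

P ≈ 227 bar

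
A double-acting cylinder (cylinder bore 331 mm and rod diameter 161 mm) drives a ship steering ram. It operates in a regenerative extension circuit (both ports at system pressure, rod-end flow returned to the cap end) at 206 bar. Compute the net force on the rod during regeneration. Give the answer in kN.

F ≈ 419 kN

With equal pressure on both faces, forces on the annular region cancel; the net push is pressure × rod cross-section.
Rod cross-section A_rod = π/4 × (161 mm)² = 20360 mm^2
F = P × A_rod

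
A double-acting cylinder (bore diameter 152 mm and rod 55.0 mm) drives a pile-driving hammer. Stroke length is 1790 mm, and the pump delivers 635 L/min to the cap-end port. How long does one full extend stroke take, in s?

t ≈ 3.07 s

Cap-side area A_cap = π/4 × (152 mm)² = 18150 mm^2
Swept volume V = A × L; t = V / Q = A·L / Q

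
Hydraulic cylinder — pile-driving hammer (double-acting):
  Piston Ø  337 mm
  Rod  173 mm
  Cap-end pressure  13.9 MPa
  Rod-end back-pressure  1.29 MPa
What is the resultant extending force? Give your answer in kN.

F ≈ 1160 kN

Cap-side area A_cap = π/4 × (337 mm)² = 89200 mm^2
Rod-side annular area A_ann = π/4 × (337² − 173²) = 65690 mm^2
Net thrust = P_cap·A_cap − P_rod·A_ann = 1240 kN − 84.74 kN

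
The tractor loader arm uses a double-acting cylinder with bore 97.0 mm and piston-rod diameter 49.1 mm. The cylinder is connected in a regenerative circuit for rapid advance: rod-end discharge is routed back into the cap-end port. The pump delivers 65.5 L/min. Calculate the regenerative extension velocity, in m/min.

In regeneration the rod-end outflow joins the pump flow into the cap end, so the net volume the pump must supply per unit advance equals the rod cross-section area.
Rod cross-section A_rod = π/4 × (49.1 mm)² = 1893 mm^2
v = Q_pump / A_rod

v ≈ 34.6 m/min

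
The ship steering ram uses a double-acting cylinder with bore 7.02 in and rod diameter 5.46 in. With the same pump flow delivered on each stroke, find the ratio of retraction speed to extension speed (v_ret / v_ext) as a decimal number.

v_ret/v_ext ≈ 2.53

Cap-side area A_cap = π/4 × (7.02 in)² = 38.70 in^2
Rod-side annular area A_ann = π/4 × (7.02² − 5.46²) = 15.29 in^2
For equal Q, v ∝ 1/A, so v_ret/v_ext = A_cap/A_ann.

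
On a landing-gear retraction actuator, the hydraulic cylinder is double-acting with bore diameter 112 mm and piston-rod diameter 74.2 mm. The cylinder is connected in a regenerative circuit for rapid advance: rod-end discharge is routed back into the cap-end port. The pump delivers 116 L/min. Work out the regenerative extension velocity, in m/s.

In regeneration the rod-end outflow joins the pump flow into the cap end, so the net volume the pump must supply per unit advance equals the rod cross-section area.
Rod cross-section A_rod = π/4 × (74.2 mm)² = 4324 mm^2
v = Q_pump / A_rod

v ≈ 0.447 m/s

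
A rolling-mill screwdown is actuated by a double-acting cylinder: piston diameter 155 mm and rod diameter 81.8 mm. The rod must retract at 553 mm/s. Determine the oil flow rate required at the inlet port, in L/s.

Q ≈ 7.53 L/s

Rod-side annular area A_ann = π/4 × (155² − 81.8²) = 13610 mm^2
Q = A × v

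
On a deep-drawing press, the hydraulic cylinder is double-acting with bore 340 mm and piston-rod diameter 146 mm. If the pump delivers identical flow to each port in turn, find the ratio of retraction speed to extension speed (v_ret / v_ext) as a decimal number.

Cap-side area A_cap = π/4 × (340 mm)² = 90790 mm^2
Rod-side annular area A_ann = π/4 × (340² − 146²) = 74050 mm^2
For equal Q, v ∝ 1/A, so v_ret/v_ext = A_cap/A_ann.

v_ret/v_ext ≈ 1.23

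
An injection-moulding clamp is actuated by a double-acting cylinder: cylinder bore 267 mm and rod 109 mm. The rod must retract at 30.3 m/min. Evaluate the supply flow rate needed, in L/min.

Q ≈ 1410 L/min

Rod-side annular area A_ann = π/4 × (267² − 109²) = 46660 mm^2
Q = A × v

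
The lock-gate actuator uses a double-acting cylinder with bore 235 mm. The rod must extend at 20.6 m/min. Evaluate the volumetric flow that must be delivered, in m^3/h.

Cap-side area A_cap = π/4 × (235 mm)² = 43370 mm^2
Q = A × v

Q ≈ 53.6 m^3/h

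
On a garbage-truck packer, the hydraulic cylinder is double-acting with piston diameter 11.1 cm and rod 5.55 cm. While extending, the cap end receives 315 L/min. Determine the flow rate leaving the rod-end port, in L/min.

Q_out ≈ 236 L/min

Cap-side area A_cap = π/4 × (11.1 cm)² = 96.77 cm^2
Rod-side annular area A_ann = π/4 × (11.1² − 5.55²) = 72.58 cm^2
Piston speed v = Q_in/A_cap; rod-end outflow Q_out = v × A_ann = Q_in × A_ann/A_cap.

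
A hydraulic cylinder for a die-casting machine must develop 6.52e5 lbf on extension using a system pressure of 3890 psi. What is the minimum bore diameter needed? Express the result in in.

D ≈ 14.6 in

Extension force acts on the full piston face: F = P × (π/4)D².
D = √(4F / (πP)) = √(4 × 6.52e5 lbf / (π × 3890 psi))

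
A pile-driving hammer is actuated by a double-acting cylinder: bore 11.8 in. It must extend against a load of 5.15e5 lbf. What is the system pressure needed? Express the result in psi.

Cap-side area A_cap = π/4 × (11.8 in)² = 109.4 in^2
P = F / A = 5.15e5 lbf / A

P ≈ 4710 psi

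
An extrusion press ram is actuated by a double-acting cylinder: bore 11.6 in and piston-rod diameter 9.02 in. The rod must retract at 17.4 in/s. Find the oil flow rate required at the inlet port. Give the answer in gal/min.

Rod-side annular area A_ann = π/4 × (11.6² − 9.02²) = 41.78 in^2
Q = A × v

Q ≈ 189 gal/min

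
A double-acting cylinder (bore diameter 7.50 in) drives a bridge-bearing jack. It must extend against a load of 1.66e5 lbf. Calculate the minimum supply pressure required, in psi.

P ≈ 3760 psi

Cap-side area A_cap = π/4 × (7.50 in)² = 44.18 in^2
P = F / A = 1.66e5 lbf / A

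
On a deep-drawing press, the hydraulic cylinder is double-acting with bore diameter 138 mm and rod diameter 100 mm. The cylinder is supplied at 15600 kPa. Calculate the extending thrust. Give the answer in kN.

F ≈ 233 kN

Cap-side area A_cap = π/4 × (138 mm)² = 14960 mm^2
F = P × A_cap = 15600 kPa × A_cap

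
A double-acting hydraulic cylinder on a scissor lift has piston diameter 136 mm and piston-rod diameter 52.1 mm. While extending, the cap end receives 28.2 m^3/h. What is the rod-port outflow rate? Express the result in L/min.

Q_out ≈ 401 L/min

Cap-side area A_cap = π/4 × (136 mm)² = 14530 mm^2
Rod-side annular area A_ann = π/4 × (136² − 52.1²) = 12390 mm^2
Piston speed v = Q_in/A_cap; rod-end outflow Q_out = v × A_ann = Q_in × A_ann/A_cap.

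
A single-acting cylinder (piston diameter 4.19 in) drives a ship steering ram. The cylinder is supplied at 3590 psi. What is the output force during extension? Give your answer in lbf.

F ≈ 49500 lbf

Cap-side area A_cap = π/4 × (4.19 in)² = 13.79 in^2
F = P × A_cap = 3590 psi × A_cap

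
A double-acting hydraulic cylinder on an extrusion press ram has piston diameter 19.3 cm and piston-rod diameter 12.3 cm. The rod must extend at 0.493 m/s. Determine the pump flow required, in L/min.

Cap-side area A_cap = π/4 × (19.3 cm)² = 292.6 cm^2
Q = A × v

Q ≈ 865 L/min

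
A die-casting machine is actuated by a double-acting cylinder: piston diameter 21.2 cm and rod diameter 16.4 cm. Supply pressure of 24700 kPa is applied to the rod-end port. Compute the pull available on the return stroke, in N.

Rod-side annular area A_ann = π/4 × (21.2² − 16.4²) = 141.7 cm^2
On retraction the pressure acts on the annular area (bore minus rod).
F = P × A_ann

F ≈ 3.50e5 N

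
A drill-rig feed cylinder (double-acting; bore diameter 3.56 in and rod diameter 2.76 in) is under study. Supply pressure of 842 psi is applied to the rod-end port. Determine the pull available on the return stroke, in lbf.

Rod-side annular area A_ann = π/4 × (3.56² − 2.76²) = 3.971 in^2
On retraction the pressure acts on the annular area (bore minus rod).
F = P × A_ann

F ≈ 3340 lbf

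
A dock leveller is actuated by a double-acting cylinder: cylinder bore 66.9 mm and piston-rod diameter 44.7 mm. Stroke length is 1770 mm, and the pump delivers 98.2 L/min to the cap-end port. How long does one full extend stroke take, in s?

t ≈ 3.80 s

Cap-side area A_cap = π/4 × (66.9 mm)² = 3515 mm^2
Swept volume V = A × L; t = V / Q = A·L / Q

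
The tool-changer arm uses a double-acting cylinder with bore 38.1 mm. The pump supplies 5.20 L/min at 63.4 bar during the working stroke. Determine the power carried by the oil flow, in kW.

Hydraulic power = P × Q

W ≈ 0.549 kW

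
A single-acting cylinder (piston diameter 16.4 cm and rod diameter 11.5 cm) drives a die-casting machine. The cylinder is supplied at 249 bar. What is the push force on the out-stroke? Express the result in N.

Cap-side area A_cap = π/4 × (16.4 cm)² = 211.2 cm^2
F = P × A_cap = 249 bar × A_cap

F ≈ 5.26e5 N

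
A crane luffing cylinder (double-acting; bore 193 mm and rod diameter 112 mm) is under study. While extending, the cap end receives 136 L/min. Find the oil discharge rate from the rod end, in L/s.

Cap-side area A_cap = π/4 × (193 mm)² = 29260 mm^2
Rod-side annular area A_ann = π/4 × (193² − 112²) = 19400 mm^2
Piston speed v = Q_in/A_cap; rod-end outflow Q_out = v × A_ann = Q_in × A_ann/A_cap.

Q_out ≈ 1.50 L/s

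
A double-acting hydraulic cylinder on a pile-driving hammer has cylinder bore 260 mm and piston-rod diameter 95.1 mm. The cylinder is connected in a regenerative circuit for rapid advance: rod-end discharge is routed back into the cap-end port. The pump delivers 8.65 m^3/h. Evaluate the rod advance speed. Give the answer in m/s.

v ≈ 0.338 m/s

In regeneration the rod-end outflow joins the pump flow into the cap end, so the net volume the pump must supply per unit advance equals the rod cross-section area.
Rod cross-section A_rod = π/4 × (95.1 mm)² = 7103 mm^2
v = Q_pump / A_rod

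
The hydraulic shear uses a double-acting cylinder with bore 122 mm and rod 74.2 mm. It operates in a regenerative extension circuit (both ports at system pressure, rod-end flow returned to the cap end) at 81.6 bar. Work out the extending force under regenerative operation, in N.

F ≈ 35300 N

With equal pressure on both faces, forces on the annular region cancel; the net push is pressure × rod cross-section.
Rod cross-section A_rod = π/4 × (74.2 mm)² = 4324 mm^2
F = P × A_rod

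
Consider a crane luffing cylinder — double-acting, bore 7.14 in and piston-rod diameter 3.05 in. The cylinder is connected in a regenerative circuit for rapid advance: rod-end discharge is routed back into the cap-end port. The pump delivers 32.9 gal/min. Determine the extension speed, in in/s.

v ≈ 17.3 in/s

In regeneration the rod-end outflow joins the pump flow into the cap end, so the net volume the pump must supply per unit advance equals the rod cross-section area.
Rod cross-section A_rod = π/4 × (3.05 in)² = 7.306 in^2
v = Q_pump / A_rod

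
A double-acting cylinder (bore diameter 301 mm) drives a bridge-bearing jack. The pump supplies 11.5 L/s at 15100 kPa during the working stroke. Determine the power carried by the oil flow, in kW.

Hydraulic power = P × Q

W ≈ 174 kW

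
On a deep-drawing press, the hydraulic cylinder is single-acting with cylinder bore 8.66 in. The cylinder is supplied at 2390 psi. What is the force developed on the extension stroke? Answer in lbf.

F ≈ 1.41e5 lbf

Cap-side area A_cap = π/4 × (8.66 in)² = 58.90 in^2
F = P × A_cap = 2390 psi × A_cap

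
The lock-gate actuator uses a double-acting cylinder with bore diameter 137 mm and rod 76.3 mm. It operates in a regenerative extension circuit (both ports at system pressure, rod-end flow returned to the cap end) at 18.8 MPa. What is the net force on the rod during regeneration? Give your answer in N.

F ≈ 86000 N

With equal pressure on both faces, forces on the annular region cancel; the net push is pressure × rod cross-section.
Rod cross-section A_rod = π/4 × (76.3 mm)² = 4572 mm^2
F = P × A_rod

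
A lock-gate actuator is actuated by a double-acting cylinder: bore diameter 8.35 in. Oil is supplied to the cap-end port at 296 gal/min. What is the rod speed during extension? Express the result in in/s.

Cap-side area A_cap = π/4 × (8.35 in)² = 54.76 in^2
v = Q / A

v ≈ 20.8 in/s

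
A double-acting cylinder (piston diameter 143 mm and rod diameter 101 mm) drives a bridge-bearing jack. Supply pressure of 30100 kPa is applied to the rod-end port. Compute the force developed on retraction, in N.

Rod-side annular area A_ann = π/4 × (143² − 101²) = 8049 mm^2
On retraction the pressure acts on the annular area (bore minus rod).
F = P × A_ann

F ≈ 2.42e5 N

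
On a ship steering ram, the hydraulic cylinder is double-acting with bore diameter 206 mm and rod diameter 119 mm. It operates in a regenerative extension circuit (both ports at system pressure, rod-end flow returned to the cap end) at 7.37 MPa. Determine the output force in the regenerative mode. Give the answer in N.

With equal pressure on both faces, forces on the annular region cancel; the net push is pressure × rod cross-section.
Rod cross-section A_rod = π/4 × (119 mm)² = 11120 mm^2
F = P × A_rod

F ≈ 82000 N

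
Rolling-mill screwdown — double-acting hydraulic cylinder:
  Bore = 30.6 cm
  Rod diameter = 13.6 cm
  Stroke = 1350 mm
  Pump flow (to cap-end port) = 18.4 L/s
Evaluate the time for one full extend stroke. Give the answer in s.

Cap-side area A_cap = π/4 × (30.6 cm)² = 735.4 cm^2
Swept volume V = A × L; t = V / Q = A·L / Q

t ≈ 5.40 s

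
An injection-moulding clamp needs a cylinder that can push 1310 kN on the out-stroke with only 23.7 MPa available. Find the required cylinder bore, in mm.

D ≈ 265 mm

Extension force acts on the full piston face: F = P × (π/4)D².
D = √(4F / (πP)) = √(4 × 1310 kN / (π × 23.7 MPa))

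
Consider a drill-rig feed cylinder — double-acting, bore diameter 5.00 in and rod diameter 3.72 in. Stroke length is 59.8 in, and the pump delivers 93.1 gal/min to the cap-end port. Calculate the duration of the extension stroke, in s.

t ≈ 3.28 s

Cap-side area A_cap = π/4 × (5.00 in)² = 19.63 in^2
Swept volume V = A × L; t = V / Q = A·L / Q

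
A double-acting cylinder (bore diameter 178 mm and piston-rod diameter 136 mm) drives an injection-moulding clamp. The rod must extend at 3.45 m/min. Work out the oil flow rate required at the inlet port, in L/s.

Q ≈ 1.43 L/s

Cap-side area A_cap = π/4 × (178 mm)² = 24880 mm^2
Q = A × v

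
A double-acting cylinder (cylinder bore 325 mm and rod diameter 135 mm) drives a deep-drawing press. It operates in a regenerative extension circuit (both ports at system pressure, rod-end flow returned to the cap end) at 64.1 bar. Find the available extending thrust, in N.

F ≈ 91800 N

With equal pressure on both faces, forces on the annular region cancel; the net push is pressure × rod cross-section.
Rod cross-section A_rod = π/4 × (135 mm)² = 14310 mm^2
F = P × A_rod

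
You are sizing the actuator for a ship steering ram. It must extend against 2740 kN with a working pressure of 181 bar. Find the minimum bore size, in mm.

D ≈ 439 mm

Extension force acts on the full piston face: F = P × (π/4)D².
D = √(4F / (πP)) = √(4 × 2740 kN / (π × 181 bar))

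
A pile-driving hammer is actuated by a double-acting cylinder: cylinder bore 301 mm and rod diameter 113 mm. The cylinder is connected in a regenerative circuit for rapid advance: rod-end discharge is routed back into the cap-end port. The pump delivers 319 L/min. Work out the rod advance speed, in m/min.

In regeneration the rod-end outflow joins the pump flow into the cap end, so the net volume the pump must supply per unit advance equals the rod cross-section area.
Rod cross-section A_rod = π/4 × (113 mm)² = 10030 mm^2
v = Q_pump / A_rod

v ≈ 31.8 m/min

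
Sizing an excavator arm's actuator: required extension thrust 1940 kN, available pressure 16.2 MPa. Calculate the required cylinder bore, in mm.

Extension force acts on the full piston face: F = P × (π/4)D².
D = √(4F / (πP)) = √(4 × 1940 kN / (π × 16.2 MPa))

D ≈ 390 mm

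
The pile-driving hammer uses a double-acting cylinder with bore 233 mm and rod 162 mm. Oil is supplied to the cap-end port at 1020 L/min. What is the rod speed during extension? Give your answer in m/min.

v ≈ 23.9 m/min

Cap-side area A_cap = π/4 × (233 mm)² = 42640 mm^2
v = Q / A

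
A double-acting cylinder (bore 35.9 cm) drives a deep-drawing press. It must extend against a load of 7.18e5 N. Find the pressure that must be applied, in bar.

Cap-side area A_cap = π/4 × (35.9 cm)² = 1012 cm^2
P = F / A = 7.18e5 N / A

P ≈ 70.9 bar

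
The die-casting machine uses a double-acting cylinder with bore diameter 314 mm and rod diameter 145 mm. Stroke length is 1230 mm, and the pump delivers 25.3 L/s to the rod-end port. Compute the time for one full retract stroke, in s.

Rod-side annular area A_ann = π/4 × (314² − 145²) = 60920 mm^2
Swept volume V = A × L; t = V / Q = A·L / Q

t ≈ 2.96 s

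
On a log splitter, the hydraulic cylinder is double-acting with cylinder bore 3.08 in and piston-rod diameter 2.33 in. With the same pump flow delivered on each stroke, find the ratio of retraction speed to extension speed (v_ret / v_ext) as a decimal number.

Cap-side area A_cap = π/4 × (3.08 in)² = 7.451 in^2
Rod-side annular area A_ann = π/4 × (3.08² − 2.33²) = 3.187 in^2
For equal Q, v ∝ 1/A, so v_ret/v_ext = A_cap/A_ann.

v_ret/v_ext ≈ 2.34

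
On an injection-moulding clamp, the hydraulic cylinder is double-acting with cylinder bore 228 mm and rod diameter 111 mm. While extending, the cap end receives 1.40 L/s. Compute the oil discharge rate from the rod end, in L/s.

Q_out ≈ 1.07 L/s

Cap-side area A_cap = π/4 × (228 mm)² = 40830 mm^2
Rod-side annular area A_ann = π/4 × (228² − 111²) = 31150 mm^2
Piston speed v = Q_in/A_cap; rod-end outflow Q_out = v × A_ann = Q_in × A_ann/A_cap.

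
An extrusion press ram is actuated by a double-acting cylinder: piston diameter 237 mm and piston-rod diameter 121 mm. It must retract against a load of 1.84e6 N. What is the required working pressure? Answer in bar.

Rod-side annular area A_ann = π/4 × (237² − 121²) = 32620 mm^2
Retraction: pressure acts on the annular area.
P = F / A = 1.84e6 N / A

P ≈ 564 bar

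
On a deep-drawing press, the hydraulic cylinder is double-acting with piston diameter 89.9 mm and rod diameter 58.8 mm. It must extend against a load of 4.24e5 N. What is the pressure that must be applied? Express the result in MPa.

Cap-side area A_cap = π/4 × (89.9 mm)² = 6348 mm^2
P = F / A = 4.24e5 N / A

P ≈ 66.8 MPa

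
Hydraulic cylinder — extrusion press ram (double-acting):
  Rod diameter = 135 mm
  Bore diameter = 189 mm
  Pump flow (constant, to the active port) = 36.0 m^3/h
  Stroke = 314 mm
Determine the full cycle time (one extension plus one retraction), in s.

t ≈ 1.31 s

Cap-side area A_cap = π/4 × (189 mm)² = 28060 mm^2
Rod-side annular area A_ann = π/4 × (189² − 135²) = 13740 mm^2
t_ext = A_cap·L/Q = 0.8809 s
t_ret = A_ann·L/Q = 0.4315 s
t_cycle = t_ext + t_ret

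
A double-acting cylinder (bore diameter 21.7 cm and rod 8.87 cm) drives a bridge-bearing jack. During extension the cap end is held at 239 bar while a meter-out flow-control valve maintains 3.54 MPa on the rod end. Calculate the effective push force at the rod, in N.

Cap-side area A_cap = π/4 × (21.7 cm)² = 369.8 cm^2
Rod-side annular area A_ann = π/4 × (21.7² − 8.87²) = 308.0 cm^2
Net thrust = P_cap·A_cap − P_rod·A_ann = 8.839e5 N − 1.090e5 N

F ≈ 7.75e5 N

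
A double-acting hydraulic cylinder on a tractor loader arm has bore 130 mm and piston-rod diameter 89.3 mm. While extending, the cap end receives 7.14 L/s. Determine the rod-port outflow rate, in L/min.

Q_out ≈ 226 L/min

Cap-side area A_cap = π/4 × (130 mm)² = 13270 mm^2
Rod-side annular area A_ann = π/4 × (130² − 89.3²) = 7010 mm^2
Piston speed v = Q_in/A_cap; rod-end outflow Q_out = v × A_ann = Q_in × A_ann/A_cap.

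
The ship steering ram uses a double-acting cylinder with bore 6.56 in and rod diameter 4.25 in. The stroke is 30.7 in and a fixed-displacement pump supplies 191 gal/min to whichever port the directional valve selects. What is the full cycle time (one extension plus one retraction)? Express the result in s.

t ≈ 2.23 s

Cap-side area A_cap = π/4 × (6.56 in)² = 33.80 in^2
Rod-side annular area A_ann = π/4 × (6.56² − 4.25²) = 19.61 in^2
t_ext = A_cap·L/Q = 1.411 s
t_ret = A_ann·L/Q = 0.8188 s
t_cycle = t_ext + t_ret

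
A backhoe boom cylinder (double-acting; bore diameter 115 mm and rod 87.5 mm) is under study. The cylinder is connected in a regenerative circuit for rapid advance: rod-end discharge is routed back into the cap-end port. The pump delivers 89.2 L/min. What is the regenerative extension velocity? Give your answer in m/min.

In regeneration the rod-end outflow joins the pump flow into the cap end, so the net volume the pump must supply per unit advance equals the rod cross-section area.
Rod cross-section A_rod = π/4 × (87.5 mm)² = 6013 mm^2
v = Q_pump / A_rod

v ≈ 14.8 m/min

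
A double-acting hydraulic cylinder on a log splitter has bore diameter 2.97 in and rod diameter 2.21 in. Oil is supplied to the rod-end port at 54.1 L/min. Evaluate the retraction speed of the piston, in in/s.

v ≈ 17.8 in/s

Rod-side annular area A_ann = π/4 × (2.97² − 2.21²) = 3.092 in^2
Flow into the rod-end port fills the annular volume.
v = Q / A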